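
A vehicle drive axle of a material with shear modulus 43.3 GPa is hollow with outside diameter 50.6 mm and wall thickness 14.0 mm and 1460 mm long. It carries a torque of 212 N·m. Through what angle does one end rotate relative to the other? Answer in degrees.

J = π(d_o⁴ − d_i⁴)/32 = π(0.0506⁴ − 0.0226⁴)/32 = 6.180×10^-7 m⁴.
θ = T·L/(G·J) = 212.0 × 1.46 / (43.3×10⁹ × 6.180×10^-7) = 0.01157 rad.

0.663°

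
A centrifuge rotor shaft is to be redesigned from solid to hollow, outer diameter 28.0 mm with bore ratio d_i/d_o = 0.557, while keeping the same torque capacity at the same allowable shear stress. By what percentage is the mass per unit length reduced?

26.2 %

Equal τ_max and T ⇒ the solid shaft needs d_s³ = d_o³(1−k⁴), so d_s = 28.0·(1−0.557⁴)^(1/3) = 27.07 mm.
Area ratio A_h/A_s = d_o²(1−k²)/d_s² = (1−k²)/(1−k⁴)^(2/3) = 0.7379.
Mass saving = 1 − 0.7379 = 26.2 %.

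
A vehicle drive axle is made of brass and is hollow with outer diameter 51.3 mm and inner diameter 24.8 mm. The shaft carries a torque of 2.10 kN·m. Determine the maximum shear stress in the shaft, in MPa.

83.8 MPa

J = π(d_o⁴ − d_i⁴)/32 = π(0.0513⁴ − 0.0248⁴)/32 = 6.428×10^-7 m⁴.
τ_max = T·r/J = 2100 × 0.0256 / 6.428×10^-7 = 8.380×10^7 Pa.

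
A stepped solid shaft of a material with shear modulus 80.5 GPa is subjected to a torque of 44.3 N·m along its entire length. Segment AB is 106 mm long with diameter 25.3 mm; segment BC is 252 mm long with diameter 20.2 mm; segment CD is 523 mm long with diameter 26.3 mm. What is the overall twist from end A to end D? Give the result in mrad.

16.1 mrad

J_AB = π(0.0253)⁴/32 = 4.02×10^-8 m⁴; J_BC = π(0.0202)⁴/32 = 1.63×10^-8 m⁴; J_CD = π(0.0263)⁴/32 = 4.70×10^-8 m⁴.
θ = (T/G)·Σ L_i/J_i = (44.30/80.5×10⁹)·(0.106/4.02×10^-8 + 0.252/1.63×10^-8 + 0.523/4.70×10^-8) = 0.01606 rad.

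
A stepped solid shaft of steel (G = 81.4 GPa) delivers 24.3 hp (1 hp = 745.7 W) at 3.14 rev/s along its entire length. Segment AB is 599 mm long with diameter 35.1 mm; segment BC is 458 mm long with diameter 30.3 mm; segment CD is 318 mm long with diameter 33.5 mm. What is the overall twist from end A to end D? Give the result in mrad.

137 mrad

ω = 2π·3.14 = 19.73 rad/s, so T = P/ω = 24.3×745.7 / 19.73 = 918.5 N·m.
J_AB = π(0.0351)⁴/32 = 1.49×10^-7 m⁴; J_BC = π(0.0303)⁴/32 = 8.28×10^-8 m⁴; J_CD = π(0.0335)⁴/32 = 1.24×10^-7 m⁴.
θ = (T/G)·Σ L_i/J_i = (918.5/81.4×10⁹)·(0.599/1.49×10^-7 + 0.458/8.28×10^-8 + 0.318/1.24×10^-7) = 0.1368 rad.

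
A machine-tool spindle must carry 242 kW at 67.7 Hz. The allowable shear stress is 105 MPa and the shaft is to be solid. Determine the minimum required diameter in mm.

30.2 mm

ω = 2π·67.7 = 425.4 rad/s, so T = P/ω = 242×10³ / 425.4 = 568.9 N·m.
For a solid shaft τ_max = 16T/(πd³), so d = (16T/(π τ_allow))^(1/3) = (16·568.9/(π·1.05×10^8))^(1/3) = 0.03022 m.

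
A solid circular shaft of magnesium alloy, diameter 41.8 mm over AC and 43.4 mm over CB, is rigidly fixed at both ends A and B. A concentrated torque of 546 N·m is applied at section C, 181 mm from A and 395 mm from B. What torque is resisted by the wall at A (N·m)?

356 N·m

Compatibility: T_A·a/J_AC = T_B·b/J_CB with T_A + T_B = T₀.
J_AC = 3.00×10^-7 m⁴, J_CB = 3.48×10^-7 m⁴, so T_A = T₀·(J_AC/a)/((J_AC/a)+(J_CB/b)) = 356.3 N·m, T_B = 189.7 N·m.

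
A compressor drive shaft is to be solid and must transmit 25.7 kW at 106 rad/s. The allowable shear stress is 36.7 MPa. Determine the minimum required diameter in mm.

ω = 106 rad/s, so T = P/ω = 25.7×10³ / 106.0 = 242.5 N·m.
For a solid shaft τ_max = 16T/(πd³), so d = (16T/(π τ_allow))^(1/3) = (16·242.5/(π·3.67×10^7))^(1/3) = 0.03228 m.

32.3 mm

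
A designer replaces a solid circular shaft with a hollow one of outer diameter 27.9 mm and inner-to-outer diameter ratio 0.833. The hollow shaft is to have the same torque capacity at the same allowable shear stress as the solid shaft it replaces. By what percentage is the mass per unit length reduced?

52.6 %

Equal τ_max and T ⇒ the solid shaft needs d_s³ = d_o³(1−k⁴), so d_s = 27.9·(1−0.833⁴)^(1/3) = 22.41 mm.
Area ratio A_h/A_s = d_o²(1−k²)/d_s² = (1−k²)/(1−k⁴)^(2/3) = 0.4743.
Mass saving = 1 − 0.4743 = 52.6 %.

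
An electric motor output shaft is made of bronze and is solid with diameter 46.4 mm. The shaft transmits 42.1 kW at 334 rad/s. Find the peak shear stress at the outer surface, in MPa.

6.43 MPa

ω = 334 rad/s, so T = P/ω = 42.1×10³ / 334.0 = 126.0 N·m.
J = πd⁴/32 = π(0.0464)⁴/32 = 4.551×10^-7 m⁴.
τ_max = T·r/J = 126.0 × 0.0232 / 4.551×10^-7 = 6.426×10^6 Pa.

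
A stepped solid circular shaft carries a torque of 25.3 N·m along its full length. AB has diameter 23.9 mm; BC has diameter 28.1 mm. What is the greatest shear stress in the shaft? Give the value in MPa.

9.44 MPa

Under the same torque, τ_max = 16T/(πd³) is largest where d is smallest — segment AB (d = 23.9 mm).
τ_max = 16·25.30/(π·(0.0239)³) = 9.438×10^6 Pa.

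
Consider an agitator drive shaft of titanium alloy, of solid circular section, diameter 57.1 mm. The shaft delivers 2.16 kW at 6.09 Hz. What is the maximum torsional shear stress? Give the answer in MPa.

1.54 MPa

ω = 2π·6.09 = 38.26 rad/s, so T = P/ω = 2.16×10³ / 38.26 = 56.45 N·m.
J = πd⁴/32 = π(0.0571)⁴/32 = 1.044×10^-6 m⁴.
τ_max = T·r/J = 56.45 × 0.0285 / 1.044×10^-6 = 1.544×10^6 Pa.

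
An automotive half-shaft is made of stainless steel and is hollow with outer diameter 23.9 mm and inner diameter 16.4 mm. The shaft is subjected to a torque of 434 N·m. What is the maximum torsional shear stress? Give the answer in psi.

J = π(d_o⁴ − d_i⁴)/32 = π(0.0239⁴ − 0.0164⁴)/32 = 2.493×10^-8 m⁴.
τ_max = T·r/J = 434.0 × 0.0119 / 2.493×10^-8 = 2.080×10^8 Pa.

30200 psi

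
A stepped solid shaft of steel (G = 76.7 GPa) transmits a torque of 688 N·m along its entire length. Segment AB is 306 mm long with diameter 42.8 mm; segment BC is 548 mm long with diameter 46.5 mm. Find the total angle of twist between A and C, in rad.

0.0190 rad

J_AB = π(0.0428)⁴/32 = 3.29×10^-7 m⁴; J_BC = π(0.0465)⁴/32 = 4.59×10^-7 m⁴.
θ = (T/G)·Σ L_i/J_i = (688.0/76.7×10⁹)·(0.306/3.29×10^-7 + 0.548/4.59×10^-7) = 0.01904 rad.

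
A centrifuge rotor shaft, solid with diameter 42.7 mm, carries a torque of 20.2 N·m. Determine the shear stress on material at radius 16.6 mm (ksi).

J = πd⁴/32 = π(0.0427)⁴/32 = 3.264×10^-7 m⁴.
Shear stress varies linearly with radius: τ = T·r/J = 20.20 × 0.0166 / 3.264×10^-7 = 1.027×10^6 Pa.

0.149 ksi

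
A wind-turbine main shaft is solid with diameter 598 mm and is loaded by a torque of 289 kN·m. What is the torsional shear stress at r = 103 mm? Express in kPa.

J = πd⁴/32 = π(0.598)⁴/32 = 0.01255 m⁴.
Shear stress varies linearly with radius: τ = T·r/J = 289000 × 0.103 / 0.01255 = 2.371×10^6 Pa.

2370 kPa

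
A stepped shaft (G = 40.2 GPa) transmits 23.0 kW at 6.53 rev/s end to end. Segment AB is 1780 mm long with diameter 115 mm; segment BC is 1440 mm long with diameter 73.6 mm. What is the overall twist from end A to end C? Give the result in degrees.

0.482°

ω = 2π·6.53 = 41.03 rad/s, so T = P/ω = 23.0×10³ / 41.03 = 560.6 N·m.
J_AB = π(0.115)⁴/32 = 1.72×10^-5 m⁴; J_BC = π(0.0736)⁴/32 = 2.88×10^-6 m⁴.
θ = (T/G)·Σ L_i/J_i = (560.6/40.2×10⁹)·(1.78/1.72×10^-5 + 1.44/2.88×10^-6) = 8.416×10^-3 rad.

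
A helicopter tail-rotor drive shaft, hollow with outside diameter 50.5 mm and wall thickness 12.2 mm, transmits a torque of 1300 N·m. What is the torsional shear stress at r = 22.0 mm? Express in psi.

J = π(d_o⁴ − d_i⁴)/32 = π(0.0505⁴ − 0.0261⁴)/32 = 5.929×10^-7 m⁴.
Shear stress varies linearly with radius: τ = T·r/J = 1300 × 0.0220 / 5.929×10^-7 = 4.823×10^7 Pa.

7000 psi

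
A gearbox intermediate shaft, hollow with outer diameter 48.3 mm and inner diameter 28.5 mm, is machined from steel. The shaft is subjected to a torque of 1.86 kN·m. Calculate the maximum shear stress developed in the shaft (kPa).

95700 kPa

J = π(d_o⁴ − d_i⁴)/32 = π(0.0483⁴ − 0.0285⁴)/32 = 4.695×10^-7 m⁴.
τ_max = T·r/J = 1860 × 0.0241 / 4.695×10^-7 = 9.567×10^7 Pa.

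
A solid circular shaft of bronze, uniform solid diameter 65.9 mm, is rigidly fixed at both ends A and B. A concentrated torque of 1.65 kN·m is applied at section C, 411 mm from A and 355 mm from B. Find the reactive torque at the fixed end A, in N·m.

With uniform GJ and both ends fixed, compatibility θ_AC = θ_CB gives T_A·a = T_B·b, together with T_A + T_B = T₀.
T_A = T₀·b/(a+b) = 1650·355/766.0 = 764.7 N·m; T_B = 885.3 N·m.

765 N·m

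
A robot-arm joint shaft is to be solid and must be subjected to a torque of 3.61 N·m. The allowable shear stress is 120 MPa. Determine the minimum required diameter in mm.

5.35 mm

For a solid shaft τ_max = 16T/(πd³), so d = (16T/(π τ_allow))^(1/3) = (16·3.610/(π·1.20×10^8))^(1/3) = 0.005351 m.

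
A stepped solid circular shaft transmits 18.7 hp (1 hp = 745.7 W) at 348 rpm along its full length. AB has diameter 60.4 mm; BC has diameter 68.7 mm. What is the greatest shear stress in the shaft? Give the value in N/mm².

8.84 N/mm²

ω = 2π·348/60 = 36.44 rad/s, so T = P/ω = 18.7×745.7 / 36.44 = 382.6 N·m.
Under the same torque, τ_max = 16T/(πd³) is largest where d is smallest — segment AB (d = 60.4 mm).
τ_max = 16·382.6/(π·(0.0604)³) = 8.844×10^6 Pa.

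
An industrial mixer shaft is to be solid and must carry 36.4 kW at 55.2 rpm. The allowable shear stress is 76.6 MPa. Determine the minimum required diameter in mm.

74.8 mm

ω = 2π·55.2/60 = 5.781 rad/s, so T = P/ω = 36.4×10³ / 5.781 = 6297 N·m.
For a solid shaft τ_max = 16T/(πd³), so d = (16T/(π τ_allow))^(1/3) = (16·6297/(π·7.66×10^7))^(1/3) = 0.07481 m.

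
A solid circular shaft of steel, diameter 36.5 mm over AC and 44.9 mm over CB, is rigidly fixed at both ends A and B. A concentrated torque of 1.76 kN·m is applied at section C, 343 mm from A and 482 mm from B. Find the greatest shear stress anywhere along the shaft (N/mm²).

70.1 N/mm²

Compatibility: T_A·a/J_AC = T_B·b/J_CB with T_A + T_B = T₀.
J_AC = 1.74×10^-7 m⁴, J_CB = 3.99×10^-7 m⁴, so T_A = T₀·(J_AC/a)/((J_AC/a)+(J_CB/b)) = 669.3 N·m, T_B = 1091 N·m.
τ in each portion: τ_AC = 7.01×10^7 Pa, τ_CB = 6.14×10^7 Pa; maximum is in AC.
τ_max = T_AC·r/J = 669.3·0.0182/1.74×10^-7 = 7.010×10^7 Pa.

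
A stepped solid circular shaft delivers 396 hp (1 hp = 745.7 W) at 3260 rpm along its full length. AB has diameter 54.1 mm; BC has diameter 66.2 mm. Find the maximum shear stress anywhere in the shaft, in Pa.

ω = 2π·3260/60 = 341.4 rad/s, so T = P/ω = 396×745.7 / 341.4 = 865.0 N·m.
Under the same torque, τ_max = 16T/(πd³) is largest where d is smallest — segment AB (d = 54.1 mm).
τ_max = 16·865.0/(π·(0.0541)³) = 2.782×10^7 Pa.

2.78e7 Pa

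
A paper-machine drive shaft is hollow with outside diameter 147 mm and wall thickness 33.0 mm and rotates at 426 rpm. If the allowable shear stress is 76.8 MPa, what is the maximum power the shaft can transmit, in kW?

1940 kW

J = π(d_o⁴ − d_i⁴)/32 = π(0.147⁴ − 0.0810⁴)/32 = 4.162×10^-5 m⁴.
T_max = τ_allow·J/r = 7.68×10^7 × 4.162×10^-5 / 0.0735 = 43480 N·m.
ω = 2π·426/60 = 44.61 rad/s, so P_max = T_max·ω = 1.940×10^6 W.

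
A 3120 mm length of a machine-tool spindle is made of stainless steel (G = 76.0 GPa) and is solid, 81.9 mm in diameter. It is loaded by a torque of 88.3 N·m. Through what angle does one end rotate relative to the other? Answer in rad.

8.21e-4 rad

J = πd⁴/32 = π(0.0819)⁴/32 = 4.417×10^-6 m⁴.
θ = T·L/(G·J) = 88.30 × 3.12 / (76.0×10⁹ × 4.417×10^-6) = 8.207×10^-4 rad.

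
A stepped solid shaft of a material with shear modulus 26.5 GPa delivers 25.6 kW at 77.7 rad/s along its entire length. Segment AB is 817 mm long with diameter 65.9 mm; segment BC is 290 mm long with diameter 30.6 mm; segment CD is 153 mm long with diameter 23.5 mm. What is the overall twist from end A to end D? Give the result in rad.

ω = 77.7 rad/s, so T = P/ω = 25.6×10³ / 77.70 = 329.5 N·m.
J_AB = π(0.0659)⁴/32 = 1.85×10^-6 m⁴; J_BC = π(0.0306)⁴/32 = 8.61×10^-8 m⁴; J_CD = π(0.0235)⁴/32 = 2.99×10^-8 m⁴.
θ = (T/G)·Σ L_i/J_i = (329.5/26.5×10⁹)·(0.817/1.85×10^-6 + 0.290/8.61×10^-8 + 0.153/2.99×10^-8) = 0.1109 rad.

0.111 rad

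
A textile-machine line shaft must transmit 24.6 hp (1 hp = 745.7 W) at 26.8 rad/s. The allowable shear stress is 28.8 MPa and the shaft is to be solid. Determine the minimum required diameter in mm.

ω = 26.8 rad/s, so T = P/ω = 24.6×745.7 / 26.80 = 684.5 N·m.
For a solid shaft τ_max = 16T/(πd³), so d = (16T/(π τ_allow))^(1/3) = (16·684.5/(π·2.88×10^7))^(1/3) = 0.04947 m.

49.5 mm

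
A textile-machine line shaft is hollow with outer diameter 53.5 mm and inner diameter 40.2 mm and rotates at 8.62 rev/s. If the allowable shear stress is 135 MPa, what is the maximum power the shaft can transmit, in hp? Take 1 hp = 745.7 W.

J = π(d_o⁴ − d_i⁴)/32 = π(0.0535⁴ − 0.0402⁴)/32 = 5.479×10^-7 m⁴.
T_max = τ_allow·J/r = 1.35×10^8 × 5.479×10^-7 / 0.0267 = 2765 N·m.
ω = 2π·8.62 = 54.16 rad/s, so P_max = T_max·ω = 1.498×10^5 W.

201 hp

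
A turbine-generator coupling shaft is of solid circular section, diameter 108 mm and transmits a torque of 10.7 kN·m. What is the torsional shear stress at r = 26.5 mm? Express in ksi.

3.08 ksi

J = πd⁴/32 = π(0.108)⁴/32 = 1.336×10^-5 m⁴.
Shear stress varies linearly with radius: τ = T·r/J = 10700 × 0.0265 / 1.336×10^-5 = 2.123×10^7 Pa.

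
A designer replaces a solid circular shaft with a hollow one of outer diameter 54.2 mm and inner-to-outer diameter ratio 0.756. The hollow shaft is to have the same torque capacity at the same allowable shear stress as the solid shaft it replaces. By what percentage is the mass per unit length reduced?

44.2 %

Equal τ_max and T ⇒ the solid shaft needs d_s³ = d_o³(1−k⁴), so d_s = 54.2·(1−0.756⁴)^(1/3) = 47.51 mm.
Area ratio A_h/A_s = d_o²(1−k²)/d_s² = (1−k²)/(1−k⁴)^(2/3) = 0.5577.
Mass saving = 1 − 0.5577 = 44.2 %.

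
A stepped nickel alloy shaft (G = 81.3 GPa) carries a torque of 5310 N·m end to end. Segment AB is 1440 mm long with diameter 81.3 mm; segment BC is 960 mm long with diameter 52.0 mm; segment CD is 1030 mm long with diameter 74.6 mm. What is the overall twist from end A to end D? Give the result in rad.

J_AB = π(0.0813)⁴/32 = 4.29×10^-6 m⁴; J_BC = π(0.0520)⁴/32 = 7.18×10^-7 m⁴; J_CD = π(0.0746)⁴/32 = 3.04×10^-6 m⁴.
θ = (T/G)·Σ L_i/J_i = (5310/81.3×10⁹)·(1.44/4.29×10^-6 + 0.960/7.18×10^-7 + 1.03/3.04×10^-6) = 0.1314 rad.

0.131 rad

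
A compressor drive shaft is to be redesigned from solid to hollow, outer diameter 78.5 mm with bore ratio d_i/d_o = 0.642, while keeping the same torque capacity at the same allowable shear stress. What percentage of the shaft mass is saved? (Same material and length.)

33.4 %

Equal τ_max and T ⇒ the solid shaft needs d_s³ = d_o³(1−k⁴), so d_s = 78.5·(1−0.642⁴)^(1/3) = 73.78 mm.
Area ratio A_h/A_s = d_o²(1−k²)/d_s² = (1−k²)/(1−k⁴)^(2/3) = 0.6655.
Mass saving = 1 − 0.6655 = 33.4 %.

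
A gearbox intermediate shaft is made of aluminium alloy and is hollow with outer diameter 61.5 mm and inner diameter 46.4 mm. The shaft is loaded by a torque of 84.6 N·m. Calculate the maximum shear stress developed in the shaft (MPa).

J = π(d_o⁴ − d_i⁴)/32 = π(0.0615⁴ − 0.0464⁴)/32 = 9.494×10^-7 m⁴.
τ_max = T·r/J = 84.60 × 0.0307 / 9.494×10^-7 = 2.740×10^6 Pa.

2.74 MPa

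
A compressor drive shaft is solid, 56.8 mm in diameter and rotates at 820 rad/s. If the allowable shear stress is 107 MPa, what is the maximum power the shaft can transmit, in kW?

J = πd⁴/32 = π(0.0568)⁴/32 = 1.022×10^-6 m⁴.
T_max = τ_allow·J/r = 1.07×10^8 × 1.022×10^-6 / 0.0284 = 3850 N·m.
ω = 820 rad/s, so P_max = T_max·ω = 3.157×10^6 W.

3160 kW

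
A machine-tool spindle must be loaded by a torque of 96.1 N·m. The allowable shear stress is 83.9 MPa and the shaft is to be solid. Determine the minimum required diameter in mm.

18.0 mm

For a solid shaft τ_max = 16T/(πd³), so d = (16T/(π τ_allow))^(1/3) = (16·96.10/(π·8.39×10^7))^(1/3) = 0.01800 m.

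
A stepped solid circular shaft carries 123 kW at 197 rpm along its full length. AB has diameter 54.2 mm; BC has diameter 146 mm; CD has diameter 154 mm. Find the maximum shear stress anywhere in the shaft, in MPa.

ω = 2π·197/60 = 20.63 rad/s, so T = P/ω = 123×10³ / 20.63 = 5962 N·m.
Under the same torque, τ_max = 16T/(πd³) is largest where d is smallest — segment AB (d = 54.2 mm).
τ_max = 16·5962/(π·(0.0542)³) = 1.907×10^8 Pa.

191 MPa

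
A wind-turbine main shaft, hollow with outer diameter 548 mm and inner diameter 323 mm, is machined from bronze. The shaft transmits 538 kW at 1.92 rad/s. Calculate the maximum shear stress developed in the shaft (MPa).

9.86 MPa

ω = 1.92 rad/s, so T = P/ω = 538×10³ / 1.920 = 280200 N·m.
J = π(d_o⁴ − d_i⁴)/32 = π(0.548⁴ − 0.323⁴)/32 = 7.785×10^-3 m⁴.
τ_max = T·r/J = 280200 × 0.274 / 7.785×10^-3 = 9.862×10^6 Pa.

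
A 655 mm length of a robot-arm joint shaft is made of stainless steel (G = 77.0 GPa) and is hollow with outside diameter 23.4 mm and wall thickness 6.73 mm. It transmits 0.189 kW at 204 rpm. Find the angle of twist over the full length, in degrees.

ω = 2π·204/60 = 21.36 rad/s, so T = P/ω = 0.189×10³ / 21.36 = 8.847 N·m.
J = π(d_o⁴ − d_i⁴)/32 = π(0.0234⁴ − 0.00994⁴)/32 = 2.848×10^-8 m⁴.
θ = T·L/(G·J) = 8.847 × 0.655 / (77.0×10⁹ × 2.848×10^-8) = 2.643×10^-3 rad.

0.151°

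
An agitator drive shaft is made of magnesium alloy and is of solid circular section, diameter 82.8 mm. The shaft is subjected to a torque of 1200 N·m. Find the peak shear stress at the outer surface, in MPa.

J = πd⁴/32 = π(0.0828)⁴/32 = 4.614×10^-6 m⁴.
τ_max = T·r/J = 1200 × 0.0414 / 4.614×10^-6 = 1.077×10^7 Pa.

10.8 MPa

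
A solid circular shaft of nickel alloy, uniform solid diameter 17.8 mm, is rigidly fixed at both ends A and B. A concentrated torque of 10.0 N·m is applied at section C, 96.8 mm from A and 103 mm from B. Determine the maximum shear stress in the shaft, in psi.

675 psi

With uniform GJ and both ends fixed, compatibility θ_AC = θ_CB gives T_A·a = T_B·b, together with T_A + T_B = T₀.
T_A = T₀·b/(a+b) = 10.00·103/199.8 = 5.155 N·m; T_B = 4.845 N·m.
τ in each portion: τ_AC = 4.66×10^6 Pa, τ_CB = 4.38×10^6 Pa; maximum is in AC.
τ_max = T_AC·r/J = 5.155·0.00890/9.86×10^-9 = 4.655×10^6 Pa.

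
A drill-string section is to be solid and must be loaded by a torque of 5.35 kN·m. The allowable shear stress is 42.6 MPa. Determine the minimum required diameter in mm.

86.2 mm

For a solid shaft τ_max = 16T/(πd³), so d = (16T/(π τ_allow))^(1/3) = (16·5350/(π·4.26×10^7))^(1/3) = 0.08616 m.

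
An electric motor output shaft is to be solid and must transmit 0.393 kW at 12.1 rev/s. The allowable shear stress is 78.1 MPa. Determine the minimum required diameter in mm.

ω = 2π·12.1 = 76.03 rad/s, so T = P/ω = 0.393×10³ / 76.03 = 5.169 N·m.
For a solid shaft τ_max = 16T/(πd³), so d = (16T/(π τ_allow))^(1/3) = (16·5.169/(π·7.81×10^7))^(1/3) = 0.006960 m.

6.96 mm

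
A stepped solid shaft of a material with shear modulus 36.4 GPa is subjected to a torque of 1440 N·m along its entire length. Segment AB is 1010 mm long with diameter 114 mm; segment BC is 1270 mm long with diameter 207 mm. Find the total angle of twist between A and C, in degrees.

J_AB = π(0.114)⁴/32 = 1.66×10^-5 m⁴; J_BC = π(0.207)⁴/32 = 1.80×10^-4 m⁴.
θ = (T/G)·Σ L_i/J_i = (1440/36.4×10⁹)·(1.01/1.66×10^-5 + 1.27/1.80×10^-4) = 2.688×10^-3 rad.

0.154°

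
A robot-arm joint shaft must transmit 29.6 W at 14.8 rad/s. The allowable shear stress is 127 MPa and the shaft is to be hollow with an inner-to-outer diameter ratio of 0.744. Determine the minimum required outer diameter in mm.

4.87 mm

ω = 14.8 rad/s, so T = P/ω = 29.6 / 14.80 = 2.000 N·m.
For a hollow shaft with d_i/d_o = 0.744: τ_max = 16T/(π d_o³ (1−k⁴)), so d_o = [16T/(π τ_allow (1−k⁴))]^(1/3) = [16·2.000/(π·1.27×10^8·0.6936)]^(1/3) = 0.004872 m.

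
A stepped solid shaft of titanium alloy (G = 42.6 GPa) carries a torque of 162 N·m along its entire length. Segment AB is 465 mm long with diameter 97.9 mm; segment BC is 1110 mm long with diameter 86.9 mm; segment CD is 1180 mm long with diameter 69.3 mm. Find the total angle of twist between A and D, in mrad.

J_AB = π(0.0979)⁴/32 = 9.02×10^-6 m⁴; J_BC = π(0.0869)⁴/32 = 5.60×10^-6 m⁴; J_CD = π(0.0693)⁴/32 = 2.26×10^-6 m⁴.
θ = (T/G)·Σ L_i/J_i = (162.0/42.6×10⁹)·(0.465/9.02×10^-6 + 1.11/5.60×10^-6 + 1.18/2.26×10^-6) = 2.932×10^-3 rad.

2.93 mrad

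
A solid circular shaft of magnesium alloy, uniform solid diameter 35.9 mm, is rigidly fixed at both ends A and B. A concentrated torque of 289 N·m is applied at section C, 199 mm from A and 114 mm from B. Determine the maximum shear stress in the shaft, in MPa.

20.2 MPa

With uniform GJ and both ends fixed, compatibility θ_AC = θ_CB gives T_A·a = T_B·b, together with T_A + T_B = T₀.
T_A = T₀·b/(a+b) = 289.0·114/313.0 = 105.3 N·m; T_B = 183.7 N·m.
τ in each portion: τ_AC = 1.16×10^7 Pa, τ_CB = 2.02×10^7 Pa; maximum is in CB.
τ_max = T_CB·r/J = 183.7·0.0180/1.63×10^-7 = 2.023×10^7 Pa.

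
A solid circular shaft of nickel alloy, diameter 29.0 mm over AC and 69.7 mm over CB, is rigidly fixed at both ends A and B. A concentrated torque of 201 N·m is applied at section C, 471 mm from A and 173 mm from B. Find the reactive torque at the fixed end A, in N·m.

2.19 N·m

Compatibility: T_A·a/J_AC = T_B·b/J_CB with T_A + T_B = T₀.
J_AC = 6.94×10^-8 m⁴, J_CB = 2.32×10^-6 m⁴, so T_A = T₀·(J_AC/a)/((J_AC/a)+(J_CB/b)) = 2.188 N·m, T_B = 198.8 N·m.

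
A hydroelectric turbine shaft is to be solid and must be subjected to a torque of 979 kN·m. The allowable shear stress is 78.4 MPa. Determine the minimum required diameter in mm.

For a solid shaft τ_max = 16T/(πd³), so d = (16T/(π τ_allow))^(1/3) = (16·979000/(π·7.84×10^7))^(1/3) = 0.3992 m.

399 mm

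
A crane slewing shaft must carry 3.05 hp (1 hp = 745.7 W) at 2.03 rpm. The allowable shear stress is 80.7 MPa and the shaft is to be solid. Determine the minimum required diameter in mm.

ω = 2π·2.03/60 = 0.2126 rad/s, so T = P/ω = 3.05×745.7 / 0.2126 = 10700 N·m.
For a solid shaft τ_max = 16T/(πd³), so d = (16T/(π τ_allow))^(1/3) = (16·10700/(π·8.07×10^7))^(1/3) = 0.08773 m.

87.7 mm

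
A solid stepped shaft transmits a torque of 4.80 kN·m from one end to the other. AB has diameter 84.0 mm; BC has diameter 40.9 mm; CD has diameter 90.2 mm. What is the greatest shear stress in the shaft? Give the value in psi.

51800 psi

Under the same torque, τ_max = 16T/(πd³) is largest where d is smallest — segment BC (d = 40.9 mm).
τ_max = 16·4800/(π·(0.0409)³) = 3.573×10^8 Pa.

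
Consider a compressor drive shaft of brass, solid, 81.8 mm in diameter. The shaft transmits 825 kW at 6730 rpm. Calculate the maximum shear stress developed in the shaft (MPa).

10.9 MPa

ω = 2π·6730/60 = 704.8 rad/s, so T = P/ω = 825×10³ / 704.8 = 1171 N·m.
J = πd⁴/32 = π(0.0818)⁴/32 = 4.396×10^-6 m⁴.
τ_max = T·r/J = 1171 × 0.0409 / 4.396×10^-6 = 1.089×10^7 Pa.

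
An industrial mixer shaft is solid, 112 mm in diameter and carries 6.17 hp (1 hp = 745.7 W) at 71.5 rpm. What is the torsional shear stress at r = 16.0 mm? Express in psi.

92.3 psi

ω = 2π·71.5/60 = 7.487 rad/s, so T = P/ω = 6.17×745.7 / 7.487 = 614.5 N·m.
J = πd⁴/32 = π(0.112)⁴/32 = 1.545×10^-5 m⁴.
Shear stress varies linearly with radius: τ = T·r/J = 614.5 × 0.0160 / 1.545×10^-5 = 6.364×10^5 Pa.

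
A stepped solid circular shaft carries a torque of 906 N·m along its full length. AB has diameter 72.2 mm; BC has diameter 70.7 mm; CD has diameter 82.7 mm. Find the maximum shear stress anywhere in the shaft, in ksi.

1.89 ksi

Under the same torque, τ_max = 16T/(πd³) is largest where d is smallest — segment BC (d = 70.7 mm).
τ_max = 16·906.0/(π·(0.0707)³) = 1.306×10^7 Pa.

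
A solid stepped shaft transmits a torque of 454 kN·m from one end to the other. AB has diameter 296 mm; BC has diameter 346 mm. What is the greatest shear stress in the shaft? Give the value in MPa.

Under the same torque, τ_max = 16T/(πd³) is largest where d is smallest — segment AB (d = 296 mm).
τ_max = 16·454000/(π·(0.296)³) = 8.916×10^7 Pa.

89.2 MPa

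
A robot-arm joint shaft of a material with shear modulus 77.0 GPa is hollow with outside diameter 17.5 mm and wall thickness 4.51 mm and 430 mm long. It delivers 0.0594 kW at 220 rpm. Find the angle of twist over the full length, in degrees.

0.0948°

ω = 2π·220/60 = 23.04 rad/s, so T = P/ω = 0.0594×10³ / 23.04 = 2.578 N·m.
J = π(d_o⁴ − d_i⁴)/32 = π(0.0175⁴ − 0.00848⁴)/32 = 8.700×10^-9 m⁴.
θ = T·L/(G·J) = 2.578 × 0.430 / (77.0×10⁹ × 8.700×10^-9) = 1.655×10^-3 rad.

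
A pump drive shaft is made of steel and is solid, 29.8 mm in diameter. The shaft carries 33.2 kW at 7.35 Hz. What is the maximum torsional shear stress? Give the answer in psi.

ω = 2π·7.35 = 46.18 rad/s, so T = P/ω = 33.2×10³ / 46.18 = 718.9 N·m.
J = πd⁴/32 = π(0.0298)⁴/32 = 7.742×10^-8 m⁴.
τ_max = T·r/J = 718.9 × 0.0149 / 7.742×10^-8 = 1.384×10^8 Pa.

20100 psi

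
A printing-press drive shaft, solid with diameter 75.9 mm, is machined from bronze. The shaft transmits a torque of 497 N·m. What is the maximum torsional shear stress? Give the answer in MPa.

5.79 MPa

J = πd⁴/32 = π(0.0759)⁴/32 = 3.258×10^-6 m⁴.
τ_max = T·r/J = 497.0 × 0.0380 / 3.258×10^-6 = 5.789×10^6 Pa.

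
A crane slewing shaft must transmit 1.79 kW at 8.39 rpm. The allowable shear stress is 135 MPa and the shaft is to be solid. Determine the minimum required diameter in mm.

ω = 2π·8.39/60 = 0.8786 rad/s, so T = P/ω = 1.79×10³ / 0.8786 = 2037 N·m.
For a solid shaft τ_max = 16T/(πd³), so d = (16T/(π τ_allow))^(1/3) = (16·2037/(π·1.35×10^8))^(1/3) = 0.04252 m.

42.5 mm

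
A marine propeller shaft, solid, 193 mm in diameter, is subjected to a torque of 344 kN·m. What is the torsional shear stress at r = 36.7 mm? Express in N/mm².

92.7 N/mm²

J = πd⁴/32 = π(0.193)⁴/32 = 1.362×10^-4 m⁴.
Shear stress varies linearly with radius: τ = T·r/J = 344000 × 0.0367 / 1.362×10^-4 = 9.268×10^7 Pa.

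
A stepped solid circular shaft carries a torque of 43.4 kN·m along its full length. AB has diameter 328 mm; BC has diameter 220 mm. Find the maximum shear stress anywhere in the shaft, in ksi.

Under the same torque, τ_max = 16T/(πd³) is largest where d is smallest — segment BC (d = 220 mm).
τ_max = 16·43400/(π·(0.220)³) = 2.076×10^7 Pa.

3.01 ksi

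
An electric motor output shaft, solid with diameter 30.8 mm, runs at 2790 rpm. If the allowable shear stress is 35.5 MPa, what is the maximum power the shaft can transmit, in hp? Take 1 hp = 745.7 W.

79.8 hp

J = πd⁴/32 = π(0.0308)⁴/32 = 8.835×10^-8 m⁴.
T_max = τ_allow·J/r = 3.55×10^7 × 8.835×10^-8 / 0.0154 = 203.7 N·m.
ω = 2π·2790/60 = 292.2 rad/s, so P_max = T_max·ω = 5.950×10^4 W.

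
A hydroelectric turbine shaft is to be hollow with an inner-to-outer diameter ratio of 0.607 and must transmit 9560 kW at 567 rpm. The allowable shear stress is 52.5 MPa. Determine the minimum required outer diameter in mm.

ω = 2π·567/60 = 59.38 rad/s, so T = P/ω = 9560×10³ / 59.38 = 161000 N·m.
For a hollow shaft with d_i/d_o = 0.607: τ_max = 16T/(π d_o³ (1−k⁴)), so d_o = [16T/(π τ_allow (1−k⁴))]^(1/3) = [16·161000/(π·5.25×10^7·0.8642)]^(1/3) = 0.2624 m.

262 mm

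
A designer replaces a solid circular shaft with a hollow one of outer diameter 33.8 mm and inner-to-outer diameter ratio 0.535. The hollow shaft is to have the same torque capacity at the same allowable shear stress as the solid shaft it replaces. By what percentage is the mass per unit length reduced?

Equal τ_max and T ⇒ the solid shaft needs d_s³ = d_o³(1−k⁴), so d_s = 33.8·(1−0.535⁴)^(1/3) = 32.85 mm.
Area ratio A_h/A_s = d_o²(1−k²)/d_s² = (1−k²)/(1−k⁴)^(2/3) = 0.7556.
Mass saving = 1 − 0.7556 = 24.4 %.

24.4 %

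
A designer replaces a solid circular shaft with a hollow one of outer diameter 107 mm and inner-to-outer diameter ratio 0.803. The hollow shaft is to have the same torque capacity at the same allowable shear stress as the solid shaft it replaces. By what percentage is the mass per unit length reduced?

49.2 %

Equal τ_max and T ⇒ the solid shaft needs d_s³ = d_o³(1−k⁴), so d_s = 107·(1−0.803⁴)^(1/3) = 89.45 mm.
Area ratio A_h/A_s = d_o²(1−k²)/d_s² = (1−k²)/(1−k⁴)^(2/3) = 0.5082.
Mass saving = 1 − 0.5082 = 49.2 %.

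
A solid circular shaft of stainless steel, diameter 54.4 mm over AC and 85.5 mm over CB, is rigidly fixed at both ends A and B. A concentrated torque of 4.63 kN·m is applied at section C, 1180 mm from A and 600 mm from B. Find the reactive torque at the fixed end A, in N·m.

356 N·m

Compatibility: T_A·a/J_AC = T_B·b/J_CB with T_A + T_B = T₀.
J_AC = 8.60×10^-7 m⁴, J_CB = 5.25×10^-6 m⁴, so T_A = T₀·(J_AC/a)/((J_AC/a)+(J_CB/b)) = 356.1 N·m, T_B = 4274 N·m.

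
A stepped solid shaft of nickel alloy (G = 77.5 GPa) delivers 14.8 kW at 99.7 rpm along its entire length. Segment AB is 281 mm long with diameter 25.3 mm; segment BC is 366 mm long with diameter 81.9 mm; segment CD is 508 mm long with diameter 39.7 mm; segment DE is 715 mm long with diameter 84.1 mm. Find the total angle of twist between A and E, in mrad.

ω = 2π·99.7/60 = 10.44 rad/s, so T = P/ω = 14.8×10³ / 10.44 = 1418 N·m.
J_AB = π(0.0253)⁴/32 = 4.02×10^-8 m⁴; J_BC = π(0.0819)⁴/32 = 4.42×10^-6 m⁴; J_CD = π(0.0397)⁴/32 = 2.44×10^-7 m⁴; J_DE = π(0.0841)⁴/32 = 4.91×10^-6 m⁴.
θ = (T/G)·Σ L_i/J_i = (1418/77.5×10⁹)·(0.281/4.02×10^-8 + 0.366/4.42×10^-6 + 0.508/2.44×10^-7 + 0.715/4.91×10^-6) = 0.1701 rad.

170 mrad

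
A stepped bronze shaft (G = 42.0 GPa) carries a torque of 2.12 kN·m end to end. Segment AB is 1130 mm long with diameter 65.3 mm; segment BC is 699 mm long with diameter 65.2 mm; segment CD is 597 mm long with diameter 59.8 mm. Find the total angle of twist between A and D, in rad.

0.0758 rad

J_AB = π(0.0653)⁴/32 = 1.79×10^-6 m⁴; J_BC = π(0.0652)⁴/32 = 1.77×10^-6 m⁴; J_CD = π(0.0598)⁴/32 = 1.26×10^-6 m⁴.
θ = (T/G)·Σ L_i/J_i = (2120/42.0×10⁹)·(1.13/1.79×10^-6 + 0.699/1.77×10^-6 + 0.597/1.26×10^-6) = 0.07584 rad.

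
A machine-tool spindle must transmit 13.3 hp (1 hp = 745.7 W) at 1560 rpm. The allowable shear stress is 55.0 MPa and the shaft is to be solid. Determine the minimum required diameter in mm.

17.8 mm

ω = 2π·1560/60 = 163.4 rad/s, so T = P/ω = 13.3×745.7 / 163.4 = 60.71 N·m.
For a solid shaft τ_max = 16T/(πd³), so d = (16T/(π τ_allow))^(1/3) = (16·60.71/(π·5.50×10^7))^(1/3) = 0.01778 m.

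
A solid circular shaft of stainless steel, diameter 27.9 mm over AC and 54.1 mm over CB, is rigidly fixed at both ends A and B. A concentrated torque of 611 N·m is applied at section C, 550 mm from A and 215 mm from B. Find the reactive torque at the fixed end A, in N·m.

16.4 N·m

Compatibility: T_A·a/J_AC = T_B·b/J_CB with T_A + T_B = T₀.
J_AC = 5.95×10^-8 m⁴, J_CB = 8.41×10^-7 m⁴, so T_A = T₀·(J_AC/a)/((J_AC/a)+(J_CB/b)) = 16.44 N·m, T_B = 594.6 N·m.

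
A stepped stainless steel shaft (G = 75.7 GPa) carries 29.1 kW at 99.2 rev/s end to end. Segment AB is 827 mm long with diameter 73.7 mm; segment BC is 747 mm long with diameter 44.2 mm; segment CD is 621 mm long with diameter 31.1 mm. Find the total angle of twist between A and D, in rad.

ω = 2π·99.2 = 623.3 rad/s, so T = P/ω = 29.1×10³ / 623.3 = 46.69 N·m.
J_AB = π(0.0737)⁴/32 = 2.90×10^-6 m⁴; J_BC = π(0.0442)⁴/32 = 3.75×10^-7 m⁴; J_CD = π(0.0311)⁴/32 = 9.18×10^-8 m⁴.
θ = (T/G)·Σ L_i/J_i = (46.69/75.7×10⁹)·(0.827/2.90×10^-6 + 0.747/3.75×10^-7 + 0.621/9.18×10^-8) = 5.576×10^-3 rad.

0.00558 rad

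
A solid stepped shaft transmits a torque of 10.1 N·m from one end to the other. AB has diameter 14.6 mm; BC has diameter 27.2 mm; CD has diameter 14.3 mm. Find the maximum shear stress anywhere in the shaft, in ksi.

Under the same torque, τ_max = 16T/(πd³) is largest where d is smallest — segment CD (d = 14.3 mm).
τ_max = 16·10.10/(π·(0.0143)³) = 1.759×10^7 Pa.

2.55 ksi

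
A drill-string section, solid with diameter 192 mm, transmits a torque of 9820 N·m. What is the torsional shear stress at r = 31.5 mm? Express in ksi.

0.336 ksi

J = πd⁴/32 = π(0.192)⁴/32 = 1.334×10^-4 m⁴.
Shear stress varies linearly with radius: τ = T·r/J = 9820 × 0.0315 / 1.334×10^-4 = 2.319×10^6 Pa.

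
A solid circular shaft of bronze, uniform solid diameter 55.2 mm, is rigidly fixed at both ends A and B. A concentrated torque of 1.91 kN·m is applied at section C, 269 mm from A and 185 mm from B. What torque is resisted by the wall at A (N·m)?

778 N·m

With uniform GJ and both ends fixed, compatibility θ_AC = θ_CB gives T_A·a = T_B·b, together with T_A + T_B = T₀.
T_A = T₀·b/(a+b) = 1910·185/454.0 = 778.3 N·m; T_B = 1132 N·m.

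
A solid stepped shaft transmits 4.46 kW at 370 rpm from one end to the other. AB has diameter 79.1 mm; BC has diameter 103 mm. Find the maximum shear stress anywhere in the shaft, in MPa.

ω = 2π·370/60 = 38.75 rad/s, so T = P/ω = 4.46×10³ / 38.75 = 115.1 N·m.
Under the same torque, τ_max = 16T/(πd³) is largest where d is smallest — segment AB (d = 79.1 mm).
τ_max = 16·115.1/(π·(0.0791)³) = 1.185×10^6 Pa.

1.18 MPa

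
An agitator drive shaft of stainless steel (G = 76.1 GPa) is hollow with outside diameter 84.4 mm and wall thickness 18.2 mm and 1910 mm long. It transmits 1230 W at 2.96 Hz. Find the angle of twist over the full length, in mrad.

ω = 2π·2.96 = 18.60 rad/s, so T = P/ω = 1230 / 18.60 = 66.14 N·m.
J = π(d_o⁴ − d_i⁴)/32 = π(0.0844⁴ − 0.0480⁴)/32 = 4.460×10^-6 m⁴.
θ = T·L/(G·J) = 66.14 × 1.91 / (76.1×10⁹ × 4.460×10^-6) = 3.721×10^-4 rad.

0.372 mrad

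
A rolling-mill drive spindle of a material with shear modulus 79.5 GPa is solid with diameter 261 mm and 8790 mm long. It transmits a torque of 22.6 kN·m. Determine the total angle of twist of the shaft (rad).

0.00548 rad

J = πd⁴/32 = π(0.261)⁴/32 = 4.556×10^-4 m⁴.
θ = T·L/(G·J) = 22600 × 8.79 / (79.5×10⁹ × 4.556×10^-4) = 5.485×10^-3 rad.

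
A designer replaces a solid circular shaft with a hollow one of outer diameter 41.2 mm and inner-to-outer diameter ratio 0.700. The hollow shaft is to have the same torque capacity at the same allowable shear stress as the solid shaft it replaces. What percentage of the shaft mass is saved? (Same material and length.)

Equal τ_max and T ⇒ the solid shaft needs d_s³ = d_o³(1−k⁴), so d_s = 41.2·(1−0.700⁴)^(1/3) = 37.60 mm.
Area ratio A_h/A_s = d_o²(1−k²)/d_s² = (1−k²)/(1−k⁴)^(2/3) = 0.6124.
Mass saving = 1 − 0.6124 = 38.8 %.

38.8 %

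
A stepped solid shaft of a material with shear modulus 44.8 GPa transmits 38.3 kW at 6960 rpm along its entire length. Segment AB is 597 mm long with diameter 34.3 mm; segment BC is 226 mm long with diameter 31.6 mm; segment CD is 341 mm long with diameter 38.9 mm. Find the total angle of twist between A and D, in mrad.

9.64 mrad

ω = 2π·6960/60 = 728.8 rad/s, so T = P/ω = 38.3×10³ / 728.8 = 52.55 N·m.
J_AB = π(0.0343)⁴/32 = 1.36×10^-7 m⁴; J_BC = π(0.0316)⁴/32 = 9.79×10^-8 m⁴; J_CD = π(0.0389)⁴/32 = 2.25×10^-7 m⁴.
θ = (T/G)·Σ L_i/J_i = (52.55/44.8×10⁹)·(0.597/1.36×10^-7 + 0.226/9.79×10^-8 + 0.341/2.25×10^-7) = 9.640×10^-3 rad.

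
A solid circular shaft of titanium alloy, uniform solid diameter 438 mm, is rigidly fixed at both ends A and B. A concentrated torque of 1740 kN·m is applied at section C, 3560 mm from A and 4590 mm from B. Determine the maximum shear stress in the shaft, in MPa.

59.4 MPa

With uniform GJ and both ends fixed, compatibility θ_AC = θ_CB gives T_A·a = T_B·b, together with T_A + T_B = T₀.
T_A = T₀·b/(a+b) = 1.740e6·4590/8150 = 980000 N·m; T_B = 760000 N·m.
τ in each portion: τ_AC = 5.94×10^7 Pa, τ_CB = 4.61×10^7 Pa; maximum is in AC.
τ_max = T_AC·r/J = 980000·0.219/3.61×10^-3 = 5.940×10^7 Pa.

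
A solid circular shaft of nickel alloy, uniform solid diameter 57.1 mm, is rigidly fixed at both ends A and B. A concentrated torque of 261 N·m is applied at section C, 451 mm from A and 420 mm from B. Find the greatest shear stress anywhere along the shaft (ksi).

With uniform GJ and both ends fixed, compatibility θ_AC = θ_CB gives T_A·a = T_B·b, together with T_A + T_B = T₀.
T_A = T₀·b/(a+b) = 261.0·420/871.0 = 125.9 N·m; T_B = 135.1 N·m.
τ in each portion: τ_AC = 3.44×10^6 Pa, τ_CB = 3.70×10^6 Pa; maximum is in CB.
τ_max = T_CB·r/J = 135.1·0.0285/1.04×10^-6 = 3.697×10^6 Pa.

0.536 ksi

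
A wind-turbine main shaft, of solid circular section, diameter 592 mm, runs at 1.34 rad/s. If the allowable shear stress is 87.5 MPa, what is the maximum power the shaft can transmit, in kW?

4780 kW

J = πd⁴/32 = π(0.592)⁴/32 = 0.01206 m⁴.
T_max = τ_allow·J/r = 8.75×10^7 × 0.01206 / 0.296 = 3.565e6 N·m.
ω = 1.34 rad/s, so P_max = T_max·ω = 4.776×10^6 W.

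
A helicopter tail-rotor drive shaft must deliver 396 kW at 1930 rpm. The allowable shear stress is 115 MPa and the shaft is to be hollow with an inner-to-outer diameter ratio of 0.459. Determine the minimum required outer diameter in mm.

ω = 2π·1930/60 = 202.1 rad/s, so T = P/ω = 396×10³ / 202.1 = 1959 N·m.
For a hollow shaft with d_i/d_o = 0.459: τ_max = 16T/(π d_o³ (1−k⁴)), so d_o = [16T/(π τ_allow (1−k⁴))]^(1/3) = [16·1959/(π·1.15×10^8·0.9556)]^(1/3) = 0.04495 m.

44.9 mm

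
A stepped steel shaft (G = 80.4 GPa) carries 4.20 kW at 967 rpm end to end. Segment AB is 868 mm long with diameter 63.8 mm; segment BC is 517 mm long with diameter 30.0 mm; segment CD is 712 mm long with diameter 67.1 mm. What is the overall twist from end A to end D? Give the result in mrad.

3.81 mrad

ω = 2π·967/60 = 101.3 rad/s, so T = P/ω = 4.20×10³ / 101.3 = 41.48 N·m.
J_AB = π(0.0638)⁴/32 = 1.63×10^-6 m⁴; J_BC = π(0.0300)⁴/32 = 7.95×10^-8 m⁴; J_CD = π(0.0671)⁴/32 = 1.99×10^-6 m⁴.
θ = (T/G)·Σ L_i/J_i = (41.48/80.4×10⁹)·(0.868/1.63×10^-6 + 0.517/7.95×10^-8 + 0.712/1.99×10^-6) = 3.814×10^-3 rad.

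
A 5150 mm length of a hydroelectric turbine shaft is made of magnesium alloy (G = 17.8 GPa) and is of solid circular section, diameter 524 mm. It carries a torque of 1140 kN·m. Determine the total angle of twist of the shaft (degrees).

J = πd⁴/32 = π(0.524)⁴/32 = 7.402×10^-3 m⁴.
θ = T·L/(G·J) = 1.140e6 × 5.15 / (17.8×10⁹ × 7.402×10^-3) = 0.04456 rad.

2.55°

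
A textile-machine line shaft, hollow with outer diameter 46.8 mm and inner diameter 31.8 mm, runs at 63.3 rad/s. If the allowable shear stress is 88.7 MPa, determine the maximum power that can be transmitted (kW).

J = π(d_o⁴ − d_i⁴)/32 = π(0.0468⁴ − 0.0318⁴)/32 = 3.706×10^-7 m⁴.
T_max = τ_allow·J/r = 8.87×10^7 × 3.706×10^-7 / 0.0234 = 1405 N·m.
ω = 63.3 rad/s, so P_max = T_max·ω = 8.892×10^4 W.

88.9 kW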